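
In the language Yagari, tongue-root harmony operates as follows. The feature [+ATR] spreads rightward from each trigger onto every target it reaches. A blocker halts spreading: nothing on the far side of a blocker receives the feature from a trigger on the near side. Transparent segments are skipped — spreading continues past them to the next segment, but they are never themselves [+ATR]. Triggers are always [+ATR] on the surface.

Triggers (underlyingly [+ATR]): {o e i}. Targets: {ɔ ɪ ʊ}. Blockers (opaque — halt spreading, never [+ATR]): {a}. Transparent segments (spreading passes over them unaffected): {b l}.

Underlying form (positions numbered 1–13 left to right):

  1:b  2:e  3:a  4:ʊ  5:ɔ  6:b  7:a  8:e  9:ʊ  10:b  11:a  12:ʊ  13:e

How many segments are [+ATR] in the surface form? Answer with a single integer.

From /e/ at 2 rightward: 3 /a/ blocks.
From /e/ at 8 rightward: 9 /ʊ/ → [+ATR]; 10 /b/ transparent; 11 /a/ blocks.
From /e/ at 13 rightward: word edge.
Targets with no active source: positions 4 5 12 stay [-ATR].
[+ATR] positions on the surface: 2 8 9 13.

4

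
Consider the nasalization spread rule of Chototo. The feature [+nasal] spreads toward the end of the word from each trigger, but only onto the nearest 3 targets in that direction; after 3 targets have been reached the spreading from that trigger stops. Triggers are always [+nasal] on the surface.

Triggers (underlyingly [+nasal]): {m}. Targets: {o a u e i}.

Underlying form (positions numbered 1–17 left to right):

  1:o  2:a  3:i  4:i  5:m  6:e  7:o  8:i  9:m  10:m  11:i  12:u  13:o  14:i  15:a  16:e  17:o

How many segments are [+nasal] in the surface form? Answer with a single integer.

9

From /m/ at 5 rightward: 6 /e/ → [+nasal]; 7 /o/ → [+nasal]; 8 /i/ → [+nasal]; bound reached.
From /m/ at 9 rightward: 10 /m/ is itself a trigger — this domain ends here.
From /m/ at 10 rightward: 11 /i/ → [+nasal]; 12 /u/ → [+nasal]; 13 /o/ → [+nasal]; bound reached.
Targets with no active source: positions 1 2 3 4 14 15 16 17 stay [-nasal].
[+nasal] positions on the surface: 5 6 7 8 9 10 11 12 13.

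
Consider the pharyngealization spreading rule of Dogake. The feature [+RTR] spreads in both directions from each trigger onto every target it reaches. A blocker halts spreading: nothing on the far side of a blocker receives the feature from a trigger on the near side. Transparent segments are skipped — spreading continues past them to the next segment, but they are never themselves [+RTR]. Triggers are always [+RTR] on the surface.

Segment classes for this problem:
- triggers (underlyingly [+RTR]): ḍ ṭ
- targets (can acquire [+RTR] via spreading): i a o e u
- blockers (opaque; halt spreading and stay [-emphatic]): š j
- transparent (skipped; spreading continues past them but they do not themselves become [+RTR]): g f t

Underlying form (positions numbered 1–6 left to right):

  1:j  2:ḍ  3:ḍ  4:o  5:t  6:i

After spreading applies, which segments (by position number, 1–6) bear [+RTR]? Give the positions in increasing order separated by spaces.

From /ḍ/ at 2 rightward: 3 /ḍ/ is itself a trigger — this domain ends here.
From /ḍ/ at 2 leftward: 1 /j/ blocks.
From /ḍ/ at 3 rightward: 4 /o/ → [+RTR]; 5 /t/ transparent; 6 /i/ → [+RTR]; word edge.
From /ḍ/ at 3 leftward: 2 /ḍ/ is itself a trigger — this domain ends here.

2 3 4 6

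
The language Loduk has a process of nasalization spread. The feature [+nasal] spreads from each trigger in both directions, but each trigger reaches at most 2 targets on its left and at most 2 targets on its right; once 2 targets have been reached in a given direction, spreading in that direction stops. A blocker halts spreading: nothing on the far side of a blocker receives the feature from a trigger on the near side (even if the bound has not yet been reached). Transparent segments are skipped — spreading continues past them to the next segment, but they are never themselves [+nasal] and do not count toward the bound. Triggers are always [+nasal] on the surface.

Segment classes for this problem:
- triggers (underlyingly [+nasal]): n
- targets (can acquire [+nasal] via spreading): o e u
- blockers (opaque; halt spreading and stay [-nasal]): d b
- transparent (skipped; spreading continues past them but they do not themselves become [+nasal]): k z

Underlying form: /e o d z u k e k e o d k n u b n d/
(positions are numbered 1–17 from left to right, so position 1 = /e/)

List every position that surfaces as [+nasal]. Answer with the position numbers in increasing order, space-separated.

From /n/ at 13 rightward: 14 /u/ → [+nasal]; 15 /b/ blocks.
From /n/ at 13 leftward: 12 /k/ transparent; 11 /d/ blocks.
From /n/ at 16 rightward: 17 /d/ blocks.
From /n/ at 16 leftward: 15 /b/ blocks.
Targets with no active source: positions 1 2 5 7 9 10 stay [-nasal].

13 14 16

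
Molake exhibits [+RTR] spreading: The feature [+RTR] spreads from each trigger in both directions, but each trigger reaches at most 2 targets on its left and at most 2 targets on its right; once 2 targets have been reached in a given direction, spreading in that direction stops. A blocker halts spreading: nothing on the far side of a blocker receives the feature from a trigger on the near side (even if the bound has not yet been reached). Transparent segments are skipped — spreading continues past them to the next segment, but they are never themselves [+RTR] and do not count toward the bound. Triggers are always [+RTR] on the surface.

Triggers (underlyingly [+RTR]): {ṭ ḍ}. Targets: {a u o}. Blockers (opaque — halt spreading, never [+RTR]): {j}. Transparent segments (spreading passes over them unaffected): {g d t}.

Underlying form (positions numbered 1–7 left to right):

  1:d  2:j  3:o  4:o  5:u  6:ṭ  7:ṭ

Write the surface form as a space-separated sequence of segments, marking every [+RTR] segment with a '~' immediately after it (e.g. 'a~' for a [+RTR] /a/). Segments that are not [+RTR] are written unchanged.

d j o o~ u~ ṭ~ ṭ~

From /ṭ/ at 6 rightward: 7 /ṭ/ is itself a trigger — this domain ends here.
From /ṭ/ at 6 leftward: 5 /u/ → [+RTR]; 4 /o/ → [+RTR]; bound reached.
From /ṭ/ at 7 rightward: word edge.
From /ṭ/ at 7 leftward: 6 /ṭ/ is itself a trigger — this domain ends here.
Target with no active source: position 3 stays [-emphatic].
[+RTR] positions on the surface: 4 5 6 7.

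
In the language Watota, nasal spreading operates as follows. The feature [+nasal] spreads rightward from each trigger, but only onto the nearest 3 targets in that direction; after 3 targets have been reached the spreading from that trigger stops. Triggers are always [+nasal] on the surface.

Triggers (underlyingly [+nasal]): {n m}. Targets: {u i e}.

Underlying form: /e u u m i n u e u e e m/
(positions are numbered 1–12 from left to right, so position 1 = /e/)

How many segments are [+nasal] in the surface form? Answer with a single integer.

7

From /m/ at 4 rightward: 5 /i/ → [+nasal]; 6 /n/ is itself a trigger — this domain ends here.
From /n/ at 6 rightward: 7 /u/ → [+nasal]; 8 /e/ → [+nasal]; 9 /u/ → [+nasal]; bound reached.
From /m/ at 12 rightward: word edge.
Targets with no active source: positions 1 2 3 10 11 stay [-nasal].
[+nasal] positions on the surface: 4 5 6 7 8 9 12.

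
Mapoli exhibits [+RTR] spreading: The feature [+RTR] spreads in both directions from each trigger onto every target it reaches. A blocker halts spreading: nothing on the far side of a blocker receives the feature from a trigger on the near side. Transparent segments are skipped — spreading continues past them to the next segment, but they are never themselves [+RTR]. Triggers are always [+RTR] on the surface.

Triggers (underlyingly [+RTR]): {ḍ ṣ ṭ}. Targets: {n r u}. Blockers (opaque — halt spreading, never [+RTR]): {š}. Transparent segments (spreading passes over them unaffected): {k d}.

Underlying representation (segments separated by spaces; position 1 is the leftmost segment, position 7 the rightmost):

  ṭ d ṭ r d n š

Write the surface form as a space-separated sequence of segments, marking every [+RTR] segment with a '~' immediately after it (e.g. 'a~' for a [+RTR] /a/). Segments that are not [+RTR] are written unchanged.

ṭ~ d ṭ~ r~ d n~ š

From /ṭ/ at 1 rightward: 2 /d/ transparent; 3 /ṭ/ is itself a trigger — this domain ends here.
From /ṭ/ at 1 leftward: word edge.
From /ṭ/ at 3 rightward: 4 /r/ → [+RTR]; 5 /d/ transparent; 6 /n/ → [+RTR]; 7 /š/ blocks.
From /ṭ/ at 3 leftward: 2 /d/ transparent; 1 /ṭ/ is itself a trigger — this domain ends here.
[+RTR] positions on the surface: 1 3 4 6.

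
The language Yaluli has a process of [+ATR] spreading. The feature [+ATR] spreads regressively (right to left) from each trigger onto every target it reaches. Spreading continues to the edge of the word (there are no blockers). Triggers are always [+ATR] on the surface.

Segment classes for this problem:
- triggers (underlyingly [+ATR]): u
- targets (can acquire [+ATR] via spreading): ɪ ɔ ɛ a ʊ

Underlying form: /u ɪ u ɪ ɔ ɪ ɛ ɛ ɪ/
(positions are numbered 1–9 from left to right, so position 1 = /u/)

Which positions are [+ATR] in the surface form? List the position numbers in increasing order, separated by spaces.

1 2 3

From /u/ at 1 leftward: word edge.
From /u/ at 3 leftward: 2 /ɪ/ → [+ATR]; 1 /u/ is itself a trigger — this domain ends here.
Targets with no active source: positions 4 5 6 7 8 9 stay [-ATR].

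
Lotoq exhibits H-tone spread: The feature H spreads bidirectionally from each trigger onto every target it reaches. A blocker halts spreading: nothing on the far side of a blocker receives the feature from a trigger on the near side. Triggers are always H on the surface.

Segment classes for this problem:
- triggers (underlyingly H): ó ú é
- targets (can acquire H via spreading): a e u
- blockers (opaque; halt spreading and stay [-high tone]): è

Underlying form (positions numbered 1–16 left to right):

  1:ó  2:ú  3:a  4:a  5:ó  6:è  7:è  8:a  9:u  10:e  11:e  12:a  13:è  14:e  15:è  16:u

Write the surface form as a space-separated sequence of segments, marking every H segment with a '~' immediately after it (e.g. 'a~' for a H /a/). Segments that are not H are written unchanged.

From /ó/ at 1 rightward: 2 /ú/ is itself a trigger — this domain ends here.
From /ó/ at 1 leftward: word edge.
From /ú/ at 2 rightward: 3 /a/ → H; 4 /a/ → H; 5 /ó/ is itself a trigger — this domain ends here.
From /ú/ at 2 leftward: 1 /ó/ is itself a trigger — this domain ends here.
From /ó/ at 5 rightward: 6 /è/ blocks.
From /ó/ at 5 leftward: 4 /a/ → H; 3 /a/ → H; 2 /ú/ is itself a trigger — this domain ends here.
Targets with no active source: positions 8 9 10 11 12 14 16 stay [-high tone].
H positions on the surface: 1 2 3 4 5.

ó~ ú~ a~ a~ ó~ è è a u e e a è e è u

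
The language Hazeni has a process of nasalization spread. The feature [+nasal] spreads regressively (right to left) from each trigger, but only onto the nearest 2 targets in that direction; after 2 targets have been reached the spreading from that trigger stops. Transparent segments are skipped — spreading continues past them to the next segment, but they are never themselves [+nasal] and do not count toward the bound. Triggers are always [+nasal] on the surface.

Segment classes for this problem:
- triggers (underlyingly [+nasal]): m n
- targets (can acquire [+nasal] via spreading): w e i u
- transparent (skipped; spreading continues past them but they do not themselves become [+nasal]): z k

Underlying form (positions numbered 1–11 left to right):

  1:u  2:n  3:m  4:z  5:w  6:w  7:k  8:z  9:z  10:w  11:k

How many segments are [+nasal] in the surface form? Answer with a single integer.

From /n/ at 2 leftward: 1 /u/ → [+nasal]; word edge.
From /m/ at 3 leftward: 2 /n/ is itself a trigger — this domain ends here.
Targets with no active source: positions 5 6 10 stay [-nasal].
[+nasal] positions on the surface: 1 2 3.

3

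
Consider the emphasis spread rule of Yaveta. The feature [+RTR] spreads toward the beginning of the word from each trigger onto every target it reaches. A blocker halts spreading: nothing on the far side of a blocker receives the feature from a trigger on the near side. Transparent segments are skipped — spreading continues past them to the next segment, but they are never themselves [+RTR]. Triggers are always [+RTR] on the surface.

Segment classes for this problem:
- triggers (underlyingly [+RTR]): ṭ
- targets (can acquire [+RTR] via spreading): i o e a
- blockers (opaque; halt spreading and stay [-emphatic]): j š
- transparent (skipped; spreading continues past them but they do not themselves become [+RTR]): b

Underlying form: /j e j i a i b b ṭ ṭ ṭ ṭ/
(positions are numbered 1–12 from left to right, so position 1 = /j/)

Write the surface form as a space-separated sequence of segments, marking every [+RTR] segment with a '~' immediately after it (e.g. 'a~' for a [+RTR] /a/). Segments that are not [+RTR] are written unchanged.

j e j i~ a~ i~ b b ṭ~ ṭ~ ṭ~ ṭ~

From /ṭ/ at 9 leftward: 8 /b/ transparent; 7 /b/ transparent; 6 /i/ → [+RTR]; 5 /a/ → [+RTR]; 4 /i/ → [+RTR]; 3 /j/ blocks.
From /ṭ/ at 10 leftward: 9 /ṭ/ is itself a trigger — this domain ends here.
From /ṭ/ at 11 leftward: 10 /ṭ/ is itself a trigger — this domain ends here.
From /ṭ/ at 12 leftward: 11 /ṭ/ is itself a trigger — this domain ends here.
Target with no active source: position 2 stays [-emphatic].
[+RTR] positions on the surface: 4 5 6 9 10 11 12.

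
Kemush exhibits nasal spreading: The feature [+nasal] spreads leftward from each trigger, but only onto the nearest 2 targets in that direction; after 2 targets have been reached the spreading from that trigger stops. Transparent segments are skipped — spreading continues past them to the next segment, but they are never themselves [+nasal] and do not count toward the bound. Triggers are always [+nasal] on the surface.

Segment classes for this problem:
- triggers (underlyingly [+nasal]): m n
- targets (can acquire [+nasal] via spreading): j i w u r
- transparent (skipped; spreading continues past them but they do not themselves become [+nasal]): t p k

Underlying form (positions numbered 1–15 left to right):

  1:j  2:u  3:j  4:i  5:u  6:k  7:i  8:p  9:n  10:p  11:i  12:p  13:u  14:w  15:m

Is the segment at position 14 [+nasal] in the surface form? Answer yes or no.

From /n/ at 9 leftward: 8 /p/ transparent; 7 /i/ → [+nasal]; 6 /k/ transparent; 5 /u/ → [+nasal]; bound reached.
From /m/ at 15 leftward: 14 /w/ → [+nasal]; 13 /u/ → [+nasal]; bound reached.
Targets with no active source: positions 1 2 3 4 11 stay [-nasal].
[+nasal] positions on the surface: 5 7 9 13 14 15.

yes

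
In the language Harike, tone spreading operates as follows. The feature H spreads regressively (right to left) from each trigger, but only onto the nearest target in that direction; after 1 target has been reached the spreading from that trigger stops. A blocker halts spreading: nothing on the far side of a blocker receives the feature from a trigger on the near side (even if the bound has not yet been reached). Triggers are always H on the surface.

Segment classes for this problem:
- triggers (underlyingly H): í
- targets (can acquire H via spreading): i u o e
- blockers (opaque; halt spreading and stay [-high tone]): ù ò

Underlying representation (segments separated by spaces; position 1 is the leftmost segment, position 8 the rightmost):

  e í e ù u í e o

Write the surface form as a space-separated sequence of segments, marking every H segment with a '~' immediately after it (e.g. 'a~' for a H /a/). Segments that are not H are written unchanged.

From /í/ at 2 leftward: 1 /e/ → H; bound reached.
From /í/ at 6 leftward: 5 /u/ → H; bound reached.
Targets with no active source: positions 3 7 8 stay [-high tone].
H positions on the surface: 1 2 5 6.

e~ í~ e ù u~ í~ e o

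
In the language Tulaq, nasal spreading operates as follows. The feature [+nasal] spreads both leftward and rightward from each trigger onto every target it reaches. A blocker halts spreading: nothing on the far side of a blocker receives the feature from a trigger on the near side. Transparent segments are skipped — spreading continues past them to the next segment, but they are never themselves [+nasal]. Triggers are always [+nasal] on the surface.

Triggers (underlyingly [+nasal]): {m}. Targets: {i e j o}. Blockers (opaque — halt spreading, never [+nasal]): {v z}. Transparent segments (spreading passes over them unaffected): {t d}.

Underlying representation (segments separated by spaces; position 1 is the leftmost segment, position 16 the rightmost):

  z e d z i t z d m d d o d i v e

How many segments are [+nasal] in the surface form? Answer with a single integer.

3

From /m/ at 9 rightward: 10 /d/ transparent; 11 /d/ transparent; 12 /o/ → [+nasal]; 13 /d/ transparent; 14 /i/ → [+nasal]; 15 /v/ blocks.
From /m/ at 9 leftward: 8 /d/ transparent; 7 /z/ blocks.
Targets with no active source: positions 2 5 16 stay [-nasal].
[+nasal] positions on the surface: 9 12 14.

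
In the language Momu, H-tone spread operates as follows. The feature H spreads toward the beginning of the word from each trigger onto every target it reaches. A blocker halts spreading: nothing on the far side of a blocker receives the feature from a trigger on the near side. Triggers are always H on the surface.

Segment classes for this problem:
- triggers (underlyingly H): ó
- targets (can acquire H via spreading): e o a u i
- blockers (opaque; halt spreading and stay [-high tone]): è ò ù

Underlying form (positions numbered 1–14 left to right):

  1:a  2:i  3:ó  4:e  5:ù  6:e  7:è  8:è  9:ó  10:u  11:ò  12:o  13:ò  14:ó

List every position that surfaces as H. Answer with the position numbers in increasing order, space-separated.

1 2 3 9 14

From /ó/ at 3 leftward: 2 /i/ → H; 1 /a/ → H; word edge.
From /ó/ at 9 leftward: 8 /è/ blocks.
From /ó/ at 14 leftward: 13 /ò/ blocks.
Targets with no active source: positions 4 6 10 12 stay [-high tone].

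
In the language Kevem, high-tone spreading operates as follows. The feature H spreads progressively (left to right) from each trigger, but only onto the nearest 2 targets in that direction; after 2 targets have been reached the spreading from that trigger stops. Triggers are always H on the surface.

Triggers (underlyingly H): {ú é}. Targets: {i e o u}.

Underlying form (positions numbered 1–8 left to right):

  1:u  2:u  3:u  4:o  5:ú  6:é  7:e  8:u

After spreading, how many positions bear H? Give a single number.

From /ú/ at 5 rightward: 6 /é/ is itself a trigger — this domain ends here.
From /é/ at 6 rightward: 7 /e/ → H; 8 /u/ → H; bound reached.
Targets with no active source: positions 1 2 3 4 stay [-high tone].
H positions on the surface: 5 6 7 8.

4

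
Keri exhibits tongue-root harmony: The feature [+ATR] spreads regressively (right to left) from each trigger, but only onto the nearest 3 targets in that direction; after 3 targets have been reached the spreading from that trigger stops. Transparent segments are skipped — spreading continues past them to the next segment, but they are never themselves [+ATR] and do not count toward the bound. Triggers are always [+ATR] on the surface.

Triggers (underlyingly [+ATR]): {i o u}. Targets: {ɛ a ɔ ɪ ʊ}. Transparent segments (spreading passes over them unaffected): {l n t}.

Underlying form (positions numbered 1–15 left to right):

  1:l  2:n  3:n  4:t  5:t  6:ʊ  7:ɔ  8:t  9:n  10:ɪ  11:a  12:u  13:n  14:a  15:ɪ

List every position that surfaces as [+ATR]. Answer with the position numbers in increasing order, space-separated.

7 10 11 12

From /u/ at 12 leftward: 11 /a/ → [+ATR]; 10 /ɪ/ → [+ATR]; 9 /n/ transparent; 8 /t/ transparent; 7 /ɔ/ → [+ATR]; bound reached.
Targets with no active source: positions 6 14 15 stay [-ATR].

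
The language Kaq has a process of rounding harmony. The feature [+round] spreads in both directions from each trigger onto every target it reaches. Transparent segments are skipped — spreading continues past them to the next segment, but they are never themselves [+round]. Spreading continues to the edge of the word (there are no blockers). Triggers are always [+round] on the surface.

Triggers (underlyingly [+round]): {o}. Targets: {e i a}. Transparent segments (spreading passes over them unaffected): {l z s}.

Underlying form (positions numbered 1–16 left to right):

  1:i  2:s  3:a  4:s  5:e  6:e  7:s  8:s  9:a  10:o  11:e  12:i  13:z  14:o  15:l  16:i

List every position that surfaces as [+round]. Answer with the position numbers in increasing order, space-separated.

1 3 5 6 9 10 11 12 14 16

From /o/ at 10 rightward: 11 /e/ → [+round]; 12 /i/ → [+round]; 13 /z/ transparent; 14 /o/ is itself a trigger — this domain ends here.
From /o/ at 10 leftward: 9 /a/ → [+round]; 8 /s/ transparent; 7 /s/ transparent; 6 /e/ → [+round]; 5 /e/ → [+round]; 4 /s/ transparent; 3 /a/ → [+round]; 2 /s/ transparent; 1 /i/ → [+round]; word edge.
From /o/ at 14 rightward: 15 /l/ transparent; 16 /i/ → [+round]; word edge.
From /o/ at 14 leftward: 13 /z/ transparent; 12 /i/ → [+round]; 11 /e/ → [+round]; 10 /o/ is itself a trigger — this domain ends here.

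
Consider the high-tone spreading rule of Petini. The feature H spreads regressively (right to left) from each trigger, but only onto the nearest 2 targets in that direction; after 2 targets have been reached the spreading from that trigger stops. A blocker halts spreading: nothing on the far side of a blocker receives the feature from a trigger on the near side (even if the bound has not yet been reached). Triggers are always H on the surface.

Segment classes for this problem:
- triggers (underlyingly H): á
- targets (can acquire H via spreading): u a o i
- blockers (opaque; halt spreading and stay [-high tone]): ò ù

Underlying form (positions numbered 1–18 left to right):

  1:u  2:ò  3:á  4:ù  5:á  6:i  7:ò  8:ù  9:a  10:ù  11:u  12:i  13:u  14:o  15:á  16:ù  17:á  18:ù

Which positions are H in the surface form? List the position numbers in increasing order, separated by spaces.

3 5 13 14 15 17

From /á/ at 3 leftward: 2 /ò/ blocks.
From /á/ at 5 leftward: 4 /ù/ blocks.
From /á/ at 15 leftward: 14 /o/ → H; 13 /u/ → H; bound reached.
From /á/ at 17 leftward: 16 /ù/ blocks.
Targets with no active source: positions 1 6 9 11 12 stay [-high tone].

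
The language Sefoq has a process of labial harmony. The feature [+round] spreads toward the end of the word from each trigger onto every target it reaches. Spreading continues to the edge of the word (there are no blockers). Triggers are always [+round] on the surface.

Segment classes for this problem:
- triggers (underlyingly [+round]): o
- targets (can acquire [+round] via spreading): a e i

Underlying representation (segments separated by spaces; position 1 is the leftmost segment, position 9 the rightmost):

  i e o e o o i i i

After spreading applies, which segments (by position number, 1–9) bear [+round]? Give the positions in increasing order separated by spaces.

3 4 5 6 7 8 9

From /o/ at 3 rightward: 4 /e/ → [+round]; 5 /o/ is itself a trigger — this domain ends here.
From /o/ at 5 rightward: 6 /o/ is itself a trigger — this domain ends here.
From /o/ at 6 rightward: 7 /i/ → [+round]; 8 /i/ → [+round]; 9 /i/ → [+round]; word edge.
Targets with no active source: positions 1 2 stay [-round].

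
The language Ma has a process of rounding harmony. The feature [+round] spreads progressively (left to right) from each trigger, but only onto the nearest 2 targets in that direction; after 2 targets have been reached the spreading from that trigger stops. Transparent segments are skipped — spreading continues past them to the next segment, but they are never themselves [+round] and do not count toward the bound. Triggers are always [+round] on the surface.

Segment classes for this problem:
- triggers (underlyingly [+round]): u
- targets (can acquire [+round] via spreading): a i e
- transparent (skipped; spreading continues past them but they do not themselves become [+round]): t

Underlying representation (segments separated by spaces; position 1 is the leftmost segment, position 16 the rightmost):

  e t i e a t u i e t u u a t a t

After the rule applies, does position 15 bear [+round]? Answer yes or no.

From /u/ at 7 rightward: 8 /i/ → [+round]; 9 /e/ → [+round]; bound reached.
From /u/ at 11 rightward: 12 /u/ is itself a trigger — this domain ends here.
From /u/ at 12 rightward: 13 /a/ → [+round]; 14 /t/ transparent; 15 /a/ → [+round]; bound reached.
Targets with no active source: positions 1 3 4 5 stay [-round].
[+round] positions on the surface: 7 8 9 11 12 13 15.

yes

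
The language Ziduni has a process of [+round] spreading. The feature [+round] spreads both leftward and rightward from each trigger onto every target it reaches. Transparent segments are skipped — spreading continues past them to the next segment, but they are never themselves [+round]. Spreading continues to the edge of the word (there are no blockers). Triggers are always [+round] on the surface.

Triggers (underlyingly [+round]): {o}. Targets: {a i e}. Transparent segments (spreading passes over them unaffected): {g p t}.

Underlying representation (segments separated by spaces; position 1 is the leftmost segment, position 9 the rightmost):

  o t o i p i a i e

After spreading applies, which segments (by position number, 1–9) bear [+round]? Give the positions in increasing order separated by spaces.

1 3 4 6 7 8 9

From /o/ at 1 rightward: 2 /t/ transparent; 3 /o/ is itself a trigger — this domain ends here.
From /o/ at 1 leftward: word edge.
From /o/ at 3 rightward: 4 /i/ → [+round]; 5 /p/ transparent; 6 /i/ → [+round]; 7 /a/ → [+round]; 8 /i/ → [+round]; 9 /e/ → [+round]; word edge.
From /o/ at 3 leftward: 2 /t/ transparent; 1 /o/ is itself a trigger — this domain ends here.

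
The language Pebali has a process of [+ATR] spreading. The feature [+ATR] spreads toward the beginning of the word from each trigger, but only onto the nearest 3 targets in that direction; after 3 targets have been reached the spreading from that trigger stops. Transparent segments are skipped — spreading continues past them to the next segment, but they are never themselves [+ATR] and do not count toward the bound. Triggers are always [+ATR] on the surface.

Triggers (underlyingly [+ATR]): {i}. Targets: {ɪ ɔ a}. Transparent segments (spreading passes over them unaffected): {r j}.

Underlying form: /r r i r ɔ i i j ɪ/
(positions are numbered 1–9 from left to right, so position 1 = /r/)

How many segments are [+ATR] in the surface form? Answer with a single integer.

4

From /i/ at 3 leftward: 2 /r/ transparent; 1 /r/ transparent; word edge.
From /i/ at 6 leftward: 5 /ɔ/ → [+ATR]; 4 /r/ transparent; 3 /i/ is itself a trigger — this domain ends here.
From /i/ at 7 leftward: 6 /i/ is itself a trigger — this domain ends here.
Target with no active source: position 9 stays [-ATR].
[+ATR] positions on the surface: 3 5 6 7.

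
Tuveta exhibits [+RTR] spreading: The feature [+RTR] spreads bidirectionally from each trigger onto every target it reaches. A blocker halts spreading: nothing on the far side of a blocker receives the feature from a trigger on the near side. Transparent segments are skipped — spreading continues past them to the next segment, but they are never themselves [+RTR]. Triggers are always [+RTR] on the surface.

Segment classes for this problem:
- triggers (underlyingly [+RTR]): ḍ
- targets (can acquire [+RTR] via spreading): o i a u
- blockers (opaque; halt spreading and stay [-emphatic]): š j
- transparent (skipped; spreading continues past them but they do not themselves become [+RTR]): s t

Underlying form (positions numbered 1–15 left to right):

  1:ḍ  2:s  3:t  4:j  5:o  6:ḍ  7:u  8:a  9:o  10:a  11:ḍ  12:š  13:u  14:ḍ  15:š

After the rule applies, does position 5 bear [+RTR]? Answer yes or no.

From /ḍ/ at 1 rightward: 2 /s/ transparent; 3 /t/ transparent; 4 /j/ blocks.
From /ḍ/ at 1 leftward: word edge.
From /ḍ/ at 6 rightward: 7 /u/ → [+RTR]; 8 /a/ → [+RTR]; 9 /o/ → [+RTR]; 10 /a/ → [+RTR]; 11 /ḍ/ is itself a trigger — this domain ends here.
From /ḍ/ at 6 leftward: 5 /o/ → [+RTR]; 4 /j/ blocks.
From /ḍ/ at 11 rightward: 12 /š/ blocks.
From /ḍ/ at 11 leftward: 10 /a/ → [+RTR]; 9 /o/ → [+RTR]; 8 /a/ → [+RTR]; 7 /u/ → [+RTR]; 6 /ḍ/ is itself a trigger — this domain ends here.
From /ḍ/ at 14 rightward: 15 /š/ blocks.
From /ḍ/ at 14 leftward: 13 /u/ → [+RTR]; 12 /š/ blocks.
[+RTR] positions on the surface: 1 5 6 7 8 9 10 11 13 14.

yes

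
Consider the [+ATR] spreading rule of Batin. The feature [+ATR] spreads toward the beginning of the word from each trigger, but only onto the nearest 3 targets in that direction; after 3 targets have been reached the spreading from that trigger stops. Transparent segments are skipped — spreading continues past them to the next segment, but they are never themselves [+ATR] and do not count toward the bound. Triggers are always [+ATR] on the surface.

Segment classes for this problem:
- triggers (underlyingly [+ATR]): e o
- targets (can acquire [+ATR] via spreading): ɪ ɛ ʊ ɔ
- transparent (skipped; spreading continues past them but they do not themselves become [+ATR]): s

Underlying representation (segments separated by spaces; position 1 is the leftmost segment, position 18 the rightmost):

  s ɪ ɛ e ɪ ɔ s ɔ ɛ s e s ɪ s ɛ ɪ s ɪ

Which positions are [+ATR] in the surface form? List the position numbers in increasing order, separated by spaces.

From /e/ at 4 leftward: 3 /ɛ/ → [+ATR]; 2 /ɪ/ → [+ATR]; 1 /s/ transparent; word edge.
From /e/ at 11 leftward: 10 /s/ transparent; 9 /ɛ/ → [+ATR]; 8 /ɔ/ → [+ATR]; 7 /s/ transparent; 6 /ɔ/ → [+ATR]; bound reached.
Targets with no active source: positions 5 13 15 16 18 stay [-ATR].

2 3 4 6 8 9 11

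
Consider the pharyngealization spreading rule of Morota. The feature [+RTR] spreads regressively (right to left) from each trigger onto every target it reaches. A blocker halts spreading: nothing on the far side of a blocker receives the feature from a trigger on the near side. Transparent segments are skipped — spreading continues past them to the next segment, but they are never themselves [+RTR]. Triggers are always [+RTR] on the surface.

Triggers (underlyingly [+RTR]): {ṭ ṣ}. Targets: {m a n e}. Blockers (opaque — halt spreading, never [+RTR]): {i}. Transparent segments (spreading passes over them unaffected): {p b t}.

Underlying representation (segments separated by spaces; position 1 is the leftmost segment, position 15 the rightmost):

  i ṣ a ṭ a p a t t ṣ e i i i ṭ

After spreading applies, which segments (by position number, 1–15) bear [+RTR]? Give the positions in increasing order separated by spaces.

From /ṣ/ at 2 leftward: 1 /i/ blocks.
From /ṭ/ at 4 leftward: 3 /a/ → [+RTR]; 2 /ṣ/ is itself a trigger — this domain ends here.
From /ṣ/ at 10 leftward: 9 /t/ transparent; 8 /t/ transparent; 7 /a/ → [+RTR]; 6 /p/ transparent; 5 /a/ → [+RTR]; 4 /ṭ/ is itself a trigger — this domain ends here.
From /ṭ/ at 15 leftward: 14 /i/ blocks.
Target with no active source: position 11 stays [-emphatic].

2 3 4 5 7 10 15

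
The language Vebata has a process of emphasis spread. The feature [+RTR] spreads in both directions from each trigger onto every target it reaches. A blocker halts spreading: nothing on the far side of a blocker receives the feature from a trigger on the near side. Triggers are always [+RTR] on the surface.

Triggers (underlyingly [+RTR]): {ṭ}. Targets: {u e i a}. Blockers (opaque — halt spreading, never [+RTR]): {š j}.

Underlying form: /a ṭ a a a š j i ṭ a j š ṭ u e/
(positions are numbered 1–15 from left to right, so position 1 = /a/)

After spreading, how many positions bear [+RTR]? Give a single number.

11

From /ṭ/ at 2 rightward: 3 /a/ → [+RTR]; 4 /a/ → [+RTR]; 5 /a/ → [+RTR]; 6 /š/ blocks.
From /ṭ/ at 2 leftward: 1 /a/ → [+RTR]; word edge.
From /ṭ/ at 9 rightward: 10 /a/ → [+RTR]; 11 /j/ blocks.
From /ṭ/ at 9 leftward: 8 /i/ → [+RTR]; 7 /j/ blocks.
From /ṭ/ at 13 rightward: 14 /u/ → [+RTR]; 15 /e/ → [+RTR]; word edge.
From /ṭ/ at 13 leftward: 12 /š/ blocks.
[+RTR] positions on the surface: 1 2 3 4 5 8 9 10 13 14 15.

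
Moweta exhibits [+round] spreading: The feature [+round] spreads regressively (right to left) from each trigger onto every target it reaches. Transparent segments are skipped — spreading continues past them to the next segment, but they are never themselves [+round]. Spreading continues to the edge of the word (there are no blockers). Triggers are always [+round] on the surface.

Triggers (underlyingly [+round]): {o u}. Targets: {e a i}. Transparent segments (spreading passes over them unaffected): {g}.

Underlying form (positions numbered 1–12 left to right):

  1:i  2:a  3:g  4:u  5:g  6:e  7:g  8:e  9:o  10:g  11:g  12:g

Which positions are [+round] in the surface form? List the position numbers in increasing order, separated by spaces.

1 2 4 6 8 9

From /u/ at 4 leftward: 3 /g/ transparent; 2 /a/ → [+round]; 1 /i/ → [+round]; word edge.
From /o/ at 9 leftward: 8 /e/ → [+round]; 7 /g/ transparent; 6 /e/ → [+round]; 5 /g/ transparent; 4 /u/ is itself a trigger — this domain ends here.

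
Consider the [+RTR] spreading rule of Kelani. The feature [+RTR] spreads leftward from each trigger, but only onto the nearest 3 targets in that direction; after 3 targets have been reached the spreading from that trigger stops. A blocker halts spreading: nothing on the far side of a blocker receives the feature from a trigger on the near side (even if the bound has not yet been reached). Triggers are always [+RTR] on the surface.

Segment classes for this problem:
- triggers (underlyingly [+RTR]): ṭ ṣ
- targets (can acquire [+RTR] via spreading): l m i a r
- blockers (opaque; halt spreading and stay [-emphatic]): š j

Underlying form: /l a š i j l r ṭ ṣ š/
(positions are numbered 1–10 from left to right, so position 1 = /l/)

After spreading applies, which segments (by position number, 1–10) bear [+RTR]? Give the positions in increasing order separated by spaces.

6 7 8 9

From /ṭ/ at 8 leftward: 7 /r/ → [+RTR]; 6 /l/ → [+RTR]; 5 /j/ blocks.
From /ṣ/ at 9 leftward: 8 /ṭ/ is itself a trigger — this domain ends here.
Targets with no active source: positions 1 2 4 stay [-emphatic].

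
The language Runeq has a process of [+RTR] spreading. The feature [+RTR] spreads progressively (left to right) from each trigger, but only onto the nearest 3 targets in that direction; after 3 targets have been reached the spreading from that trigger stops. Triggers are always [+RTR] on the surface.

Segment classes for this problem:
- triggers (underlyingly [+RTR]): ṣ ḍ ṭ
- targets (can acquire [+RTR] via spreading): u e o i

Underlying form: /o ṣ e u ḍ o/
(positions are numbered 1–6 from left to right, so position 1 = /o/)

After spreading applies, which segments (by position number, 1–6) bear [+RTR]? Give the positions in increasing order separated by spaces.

2 3 4 5 6

From /ṣ/ at 2 rightward: 3 /e/ → [+RTR]; 4 /u/ → [+RTR]; 5 /ḍ/ is itself a trigger — this domain ends here.
From /ḍ/ at 5 rightward: 6 /o/ → [+RTR]; word edge.
Target with no active source: position 1 stays [-emphatic].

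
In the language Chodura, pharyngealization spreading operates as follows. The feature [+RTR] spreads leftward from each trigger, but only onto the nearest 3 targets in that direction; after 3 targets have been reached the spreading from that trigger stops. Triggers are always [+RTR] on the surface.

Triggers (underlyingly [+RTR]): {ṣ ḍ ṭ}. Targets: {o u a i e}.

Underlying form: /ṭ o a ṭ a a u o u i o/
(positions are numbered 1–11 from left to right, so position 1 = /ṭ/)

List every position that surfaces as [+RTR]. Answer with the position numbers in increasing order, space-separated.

From /ṭ/ at 1 leftward: word edge.
From /ṭ/ at 4 leftward: 3 /a/ → [+RTR]; 2 /o/ → [+RTR]; 1 /ṭ/ is itself a trigger — this domain ends here.
Targets with no active source: positions 5 6 7 8 9 10 11 stay [-emphatic].

1 2 3 4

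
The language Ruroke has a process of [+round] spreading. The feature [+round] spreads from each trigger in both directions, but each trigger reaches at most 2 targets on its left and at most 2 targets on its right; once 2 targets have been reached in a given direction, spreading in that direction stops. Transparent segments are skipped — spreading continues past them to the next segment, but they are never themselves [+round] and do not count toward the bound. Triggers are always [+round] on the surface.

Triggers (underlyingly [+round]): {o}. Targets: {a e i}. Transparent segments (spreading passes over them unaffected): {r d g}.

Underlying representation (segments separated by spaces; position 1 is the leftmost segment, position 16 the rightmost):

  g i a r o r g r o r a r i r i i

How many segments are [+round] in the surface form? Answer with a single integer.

6

From /o/ at 5 rightward: 6 /r/ transparent; 7 /g/ transparent; 8 /r/ transparent; 9 /o/ is itself a trigger — this domain ends here.
From /o/ at 5 leftward: 4 /r/ transparent; 3 /a/ → [+round]; 2 /i/ → [+round]; bound reached.
From /o/ at 9 rightward: 10 /r/ transparent; 11 /a/ → [+round]; 12 /r/ transparent; 13 /i/ → [+round]; bound reached.
From /o/ at 9 leftward: 8 /r/ transparent; 7 /g/ transparent; 6 /r/ transparent; 5 /o/ is itself a trigger — this domain ends here.
Targets with no active source: positions 15 16 stay [-round].
[+round] positions on the surface: 2 3 5 9 11 13.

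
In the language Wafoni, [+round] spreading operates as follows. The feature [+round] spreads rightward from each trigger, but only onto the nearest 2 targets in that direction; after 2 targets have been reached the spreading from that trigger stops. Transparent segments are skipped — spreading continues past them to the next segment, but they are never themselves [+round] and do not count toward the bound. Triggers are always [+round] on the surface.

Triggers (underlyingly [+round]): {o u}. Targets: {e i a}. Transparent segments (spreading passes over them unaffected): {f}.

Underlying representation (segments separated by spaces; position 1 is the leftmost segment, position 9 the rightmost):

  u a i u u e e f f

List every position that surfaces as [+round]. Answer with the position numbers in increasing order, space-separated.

From /u/ at 1 rightward: 2 /a/ → [+round]; 3 /i/ → [+round]; bound reached.
From /u/ at 4 rightward: 5 /u/ is itself a trigger — this domain ends here.
From /u/ at 5 rightward: 6 /e/ → [+round]; 7 /e/ → [+round]; bound reached.

1 2 3 4 5 6 7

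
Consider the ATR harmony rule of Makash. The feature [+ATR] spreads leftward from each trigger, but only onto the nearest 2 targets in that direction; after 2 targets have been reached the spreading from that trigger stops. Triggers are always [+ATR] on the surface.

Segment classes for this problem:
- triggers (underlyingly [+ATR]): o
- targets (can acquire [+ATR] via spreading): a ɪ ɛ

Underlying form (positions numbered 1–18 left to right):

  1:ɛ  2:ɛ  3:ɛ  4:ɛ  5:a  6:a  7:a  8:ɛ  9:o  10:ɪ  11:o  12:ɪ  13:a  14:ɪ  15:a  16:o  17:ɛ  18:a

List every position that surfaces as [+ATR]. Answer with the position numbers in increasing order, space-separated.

7 8 9 10 11 14 15 16

From /o/ at 9 leftward: 8 /ɛ/ → [+ATR]; 7 /a/ → [+ATR]; bound reached.
From /o/ at 11 leftward: 10 /ɪ/ → [+ATR]; 9 /o/ is itself a trigger — this domain ends here.
From /o/ at 16 leftward: 15 /a/ → [+ATR]; 14 /ɪ/ → [+ATR]; bound reached.
Targets with no active source: positions 1 2 3 4 5 6 12 13 17 18 stay [-ATR].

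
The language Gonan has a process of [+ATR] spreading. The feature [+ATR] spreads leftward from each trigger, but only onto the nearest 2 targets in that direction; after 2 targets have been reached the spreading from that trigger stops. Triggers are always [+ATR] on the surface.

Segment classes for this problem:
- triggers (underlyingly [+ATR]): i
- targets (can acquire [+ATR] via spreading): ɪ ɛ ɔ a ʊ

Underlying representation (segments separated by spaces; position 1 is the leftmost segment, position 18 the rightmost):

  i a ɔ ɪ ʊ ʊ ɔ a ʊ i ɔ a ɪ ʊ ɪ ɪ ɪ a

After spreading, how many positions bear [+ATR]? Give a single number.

4

From /i/ at 1 leftward: word edge.
From /i/ at 10 leftward: 9 /ʊ/ → [+ATR]; 8 /a/ → [+ATR]; bound reached.
Targets with no active source: positions 2 3 4 5 6 7 11 12 13 14 15 16 17 18 stay [-ATR].
[+ATR] positions on the surface: 1 8 9 10.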